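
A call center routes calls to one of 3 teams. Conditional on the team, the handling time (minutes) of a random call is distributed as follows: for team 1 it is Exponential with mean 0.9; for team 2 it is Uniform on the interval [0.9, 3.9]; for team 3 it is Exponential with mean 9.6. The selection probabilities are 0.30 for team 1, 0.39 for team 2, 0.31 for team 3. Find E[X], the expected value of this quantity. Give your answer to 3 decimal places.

Component means — 1: 0.9; 2: 2.4; 3: 9.6.
E[X] = 0.3·0.9 + 0.39·2.4 + 0.31·9.6 = 4.182.

4.182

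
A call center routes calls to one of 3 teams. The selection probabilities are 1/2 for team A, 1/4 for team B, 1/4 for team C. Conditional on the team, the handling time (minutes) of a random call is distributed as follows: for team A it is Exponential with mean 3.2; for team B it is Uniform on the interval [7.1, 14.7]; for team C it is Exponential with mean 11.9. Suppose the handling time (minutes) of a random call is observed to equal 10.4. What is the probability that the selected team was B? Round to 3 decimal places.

0.689

Likelihoods f(10.4 | ·): A: 0.0121169; B: 0.131579; C: 0.0350672.
Posterior ∝ prior × likelihood. Numerator for B: 0.25·0.131579 = 0.0328947.
Normalizing constant: 0.5·0.0121169 + 0.25·0.131579 + 0.25·0.0350672 = 0.04772.
P(B | observation) = 0.0328947 / 0.04772 = 0.689328.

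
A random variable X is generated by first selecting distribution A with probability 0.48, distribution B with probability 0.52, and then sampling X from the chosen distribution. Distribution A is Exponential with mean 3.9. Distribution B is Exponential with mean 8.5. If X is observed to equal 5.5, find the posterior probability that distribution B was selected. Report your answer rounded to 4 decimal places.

Likelihoods f(5.5 | ·): A: 0.0625848; B: 0.0615981.
Posterior ∝ prior × likelihood. Numerator for B: 0.52·0.0615981 = 0.032031.
Normalizing constant: 0.48·0.0625848 + 0.52·0.0615981 = 0.0620717.
P(B | observation) = 0.032031 / 0.0620717 = 0.516032.

0.5160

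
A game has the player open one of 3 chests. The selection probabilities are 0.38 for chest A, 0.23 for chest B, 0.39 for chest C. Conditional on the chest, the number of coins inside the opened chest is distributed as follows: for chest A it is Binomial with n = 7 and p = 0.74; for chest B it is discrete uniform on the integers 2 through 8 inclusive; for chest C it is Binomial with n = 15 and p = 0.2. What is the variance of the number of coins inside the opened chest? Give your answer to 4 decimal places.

3.4337

Per component, A: μ=5.18, E[X²]=28.1792; B: μ=5, E[X²]=29; C: μ=3, E[X²]=11.4.
E[X] = 0.38·5.18 + 0.23·5 + 0.39·3 = 4.2884.
E[X²] = 0.38·28.1792 + 0.23·29 + 0.39·11.4 = 21.8241.
Var(X) = E[X²] − (E[X])² = 21.8241 − 18.3904 = 3.43372.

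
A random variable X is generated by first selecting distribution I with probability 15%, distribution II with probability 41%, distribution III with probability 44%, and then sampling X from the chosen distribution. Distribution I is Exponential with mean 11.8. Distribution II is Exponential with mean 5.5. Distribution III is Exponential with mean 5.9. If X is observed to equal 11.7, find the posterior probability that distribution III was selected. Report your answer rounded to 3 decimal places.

0.430

Likelihoods f(11.7 | ·): I: 0.0314416; II: 0.0216658; III: 0.0233303.
Posterior ∝ prior × likelihood. Numerator for III: 0.44·0.0233303 = 0.0102653.
Normalizing constant: 0.15·0.0314416 + 0.41·0.0216658 + 0.44·0.0233303 = 0.0238645.
P(III | observation) = 0.0102653 / 0.0238645 = 0.43015.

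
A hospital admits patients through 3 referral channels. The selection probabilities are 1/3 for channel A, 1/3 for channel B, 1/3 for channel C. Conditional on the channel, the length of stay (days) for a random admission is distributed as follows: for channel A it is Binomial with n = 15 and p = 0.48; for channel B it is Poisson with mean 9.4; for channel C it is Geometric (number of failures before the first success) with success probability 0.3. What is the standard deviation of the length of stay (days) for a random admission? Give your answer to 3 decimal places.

3.961

Per component, A: μ=7.2, E[X²]=55.584; B: μ=9.4, E[X²]=97.76; C: μ=2.33333, E[X²]=13.2222.
E[X] = 0.333333·7.2 + 0.333333·9.4 + 0.333333·2.33333 = 6.31111.
E[X²] = 0.333333·55.584 + 0.333333·97.76 + 0.333333·13.2222 = 55.5221.
Var(X) = E[X²] − (E[X])² = 55.5221 − 39.8301 = 15.692.
SD(X) = √15.692 = 3.96131.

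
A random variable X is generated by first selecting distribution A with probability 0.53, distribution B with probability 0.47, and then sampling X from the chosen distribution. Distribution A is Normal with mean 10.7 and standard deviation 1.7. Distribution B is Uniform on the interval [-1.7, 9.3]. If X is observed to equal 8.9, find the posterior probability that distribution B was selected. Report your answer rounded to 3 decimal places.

0.376

Likelihoods f(8.9 | ·): A: 0.133973; B: 0.0909091.
Posterior ∝ prior × likelihood. Numerator for B: 0.47·0.0909091 = 0.0427273.
Normalizing constant: 0.53·0.133973 + 0.47·0.0909091 = 0.113733.
P(B | observation) = 0.0427273 / 0.113733 = 0.375681.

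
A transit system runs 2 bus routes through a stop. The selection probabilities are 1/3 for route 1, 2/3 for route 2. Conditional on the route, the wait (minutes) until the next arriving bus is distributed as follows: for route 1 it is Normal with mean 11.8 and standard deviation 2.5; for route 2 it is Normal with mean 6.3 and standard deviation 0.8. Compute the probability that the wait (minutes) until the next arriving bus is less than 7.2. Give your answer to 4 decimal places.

0.5908

Conditional on each route, P(X < 7.2): 1: 0.0328841; 2: 0.869705.
By total probability, P(X < 7.2) = 0.333333·0.0328841 + 0.666667·0.869705 = 0.590765.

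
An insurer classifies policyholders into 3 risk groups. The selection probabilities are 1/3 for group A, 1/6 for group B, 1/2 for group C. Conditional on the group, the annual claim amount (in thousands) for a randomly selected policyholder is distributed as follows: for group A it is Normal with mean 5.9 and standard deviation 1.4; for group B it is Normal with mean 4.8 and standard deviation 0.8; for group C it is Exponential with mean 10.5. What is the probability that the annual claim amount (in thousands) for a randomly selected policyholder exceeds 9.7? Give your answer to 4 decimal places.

Conditional on each group, P(X > 9.7): A: 0.00332094; B: 4.53418e-10; C: 0.397004.
By total probability, P(X > 9.7) = 0.333333·0.00332094 + 0.166667·4.53418e-10 + 0.5·0.397004 = 0.199609.

0.1996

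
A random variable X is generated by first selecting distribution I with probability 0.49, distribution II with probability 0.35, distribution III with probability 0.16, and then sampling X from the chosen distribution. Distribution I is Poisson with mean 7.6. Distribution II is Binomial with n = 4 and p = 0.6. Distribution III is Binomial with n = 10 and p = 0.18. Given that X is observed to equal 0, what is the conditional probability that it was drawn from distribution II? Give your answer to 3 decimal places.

0.287

Likelihoods P(X=0 | ·): I: 0.000500451; II: 0.0256; III: 0.137448.
Posterior ∝ prior × likelihood. Numerator for II: 0.35·0.0256 = 0.00896.
Normalizing constant: 0.49·0.000500451 + 0.35·0.0256 + 0.16·0.137448 = 0.0311969.
P(II | observation) = 0.00896 / 0.0311969 = 0.287208.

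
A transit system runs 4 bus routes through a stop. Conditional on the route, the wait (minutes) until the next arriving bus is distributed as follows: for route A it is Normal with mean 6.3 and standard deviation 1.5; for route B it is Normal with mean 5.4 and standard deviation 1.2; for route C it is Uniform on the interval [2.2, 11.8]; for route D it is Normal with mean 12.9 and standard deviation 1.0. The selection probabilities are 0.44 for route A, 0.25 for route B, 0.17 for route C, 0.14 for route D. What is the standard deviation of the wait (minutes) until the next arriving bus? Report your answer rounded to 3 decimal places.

2.917

Per component, A: μ=6.3, E[X²]=41.94; B: μ=5.4, E[X²]=30.6; C: μ=7, E[X²]=56.68; D: μ=12.9, E[X²]=167.41.
E[X] = 0.44·6.3 + 0.25·5.4 + 0.17·7 + 0.14·12.9 = 7.118.
E[X²] = 0.44·41.94 + 0.25·30.6 + 0.17·56.68 + 0.14·167.41 = 59.1766.
Var(X) = E[X²] − (E[X])² = 59.1766 − 50.6659 = 8.51068.
SD(X) = √8.51068 = 2.91731.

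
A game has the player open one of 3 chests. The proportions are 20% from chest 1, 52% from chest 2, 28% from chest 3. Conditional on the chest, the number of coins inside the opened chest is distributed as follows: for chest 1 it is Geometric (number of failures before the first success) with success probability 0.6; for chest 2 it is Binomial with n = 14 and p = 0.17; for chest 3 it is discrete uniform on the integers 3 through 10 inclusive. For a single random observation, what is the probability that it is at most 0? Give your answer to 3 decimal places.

Conditional on each chest, P(X ≤ 0): 1: 0.6; 2: 0.0736365; 3: 0.
By total probability, P(X ≤ 0) = 0.2·0.6 + 0.52·0.0736365 + 0.28·0 = 0.158291.

0.158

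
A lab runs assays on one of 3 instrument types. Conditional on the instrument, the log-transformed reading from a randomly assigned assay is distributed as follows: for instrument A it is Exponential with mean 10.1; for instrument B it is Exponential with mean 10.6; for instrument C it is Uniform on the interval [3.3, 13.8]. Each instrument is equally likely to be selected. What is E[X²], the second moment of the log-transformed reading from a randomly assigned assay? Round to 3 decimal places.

170.343

For each component E[X²] = Var + (mean)², giving A: 204.02; B: 224.72; C: 82.29.
Overall E[X²] = 0.333333·204.02 + 0.333333·224.72 + 0.333333·82.29 = 170.343.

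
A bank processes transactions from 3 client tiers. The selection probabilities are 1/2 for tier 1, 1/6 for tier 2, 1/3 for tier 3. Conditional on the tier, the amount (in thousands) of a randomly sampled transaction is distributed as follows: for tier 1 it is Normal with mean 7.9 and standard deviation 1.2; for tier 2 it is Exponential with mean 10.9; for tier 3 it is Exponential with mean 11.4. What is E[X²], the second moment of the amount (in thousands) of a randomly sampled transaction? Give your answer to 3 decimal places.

For each component E[X²] = Var + (mean)², giving 1: 63.85; 2: 237.62; 3: 259.92.
Overall E[X²] = 0.5·63.85 + 0.166667·237.62 + 0.333333·259.92 = 158.168.

158.168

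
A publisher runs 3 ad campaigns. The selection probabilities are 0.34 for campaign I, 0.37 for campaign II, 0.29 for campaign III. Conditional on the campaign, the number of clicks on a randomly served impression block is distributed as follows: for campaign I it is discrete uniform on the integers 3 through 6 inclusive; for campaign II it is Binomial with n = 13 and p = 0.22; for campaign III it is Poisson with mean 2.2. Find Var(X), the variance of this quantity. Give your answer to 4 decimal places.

Per component, I: μ=4.5, E[X²]=21.5; II: μ=2.86, E[X²]=10.4104; III: μ=2.2, E[X²]=7.04.
E[X] = 0.34·4.5 + 0.37·2.86 + 0.29·2.2 = 3.2262.
E[X²] = 0.34·21.5 + 0.37·10.4104 + 0.29·7.04 = 13.2034.
Var(X) = E[X²] − (E[X])² = 13.2034 − 10.4084 = 2.79508.

2.7951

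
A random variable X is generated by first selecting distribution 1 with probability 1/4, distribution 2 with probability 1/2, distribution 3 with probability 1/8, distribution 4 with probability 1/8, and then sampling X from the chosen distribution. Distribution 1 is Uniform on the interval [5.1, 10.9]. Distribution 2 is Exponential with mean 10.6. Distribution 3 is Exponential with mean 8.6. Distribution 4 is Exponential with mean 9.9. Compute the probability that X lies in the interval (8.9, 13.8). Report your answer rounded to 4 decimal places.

Conditional on each component, P(8.9 < X < 13.8): 1: 0.344828; 2: 0.159855; 3: 0.154308; 4: 0.158885.
By total probability, P(8.9 < X < 13.8) = 0.25·0.344828 + 0.5·0.159855 + 0.125·0.154308 + 0.125·0.158885 = 0.205284.

0.2053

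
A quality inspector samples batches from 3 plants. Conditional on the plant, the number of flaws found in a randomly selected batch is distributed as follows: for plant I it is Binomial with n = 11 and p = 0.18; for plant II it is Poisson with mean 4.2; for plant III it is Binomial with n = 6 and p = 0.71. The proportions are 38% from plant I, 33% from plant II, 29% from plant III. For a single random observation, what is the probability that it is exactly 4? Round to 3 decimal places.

Conditional on each plant, P(X = 4): I: 0.0863577; II: 0.194424; III: 0.320568.
By total probability, P(X = 4) = 0.38·0.0863577 + 0.33·0.194424 + 0.29·0.320568 = 0.189941.

0.190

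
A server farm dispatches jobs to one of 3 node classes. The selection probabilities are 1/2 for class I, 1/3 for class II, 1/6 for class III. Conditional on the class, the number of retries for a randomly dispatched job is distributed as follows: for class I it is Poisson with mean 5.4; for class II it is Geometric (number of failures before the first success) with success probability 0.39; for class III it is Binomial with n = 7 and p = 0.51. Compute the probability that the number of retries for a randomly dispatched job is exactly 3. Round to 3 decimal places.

Conditional on each class, P(X = 3): I: 0.118533; II: 0.0885226; III: 0.267647.
By total probability, P(X = 3) = 0.5·0.118533 + 0.333333·0.0885226 + 0.166667·0.267647 = 0.133382.

0.133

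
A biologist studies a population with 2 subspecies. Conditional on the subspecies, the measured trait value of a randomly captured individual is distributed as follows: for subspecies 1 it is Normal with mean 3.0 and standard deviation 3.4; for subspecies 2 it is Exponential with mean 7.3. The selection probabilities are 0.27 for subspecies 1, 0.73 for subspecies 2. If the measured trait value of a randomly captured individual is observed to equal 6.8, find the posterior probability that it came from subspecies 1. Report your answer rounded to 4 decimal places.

0.3010

Likelihoods f(6.8 | ·): 1: 0.0628326; 2: 0.0539671.
Posterior ∝ prior × likelihood. Numerator for 1: 0.27·0.0628326 = 0.0169648.
Normalizing constant: 0.27·0.0628326 + 0.73·0.0539671 = 0.0563608.
P(1 | observation) = 0.0169648 / 0.0563608 = 0.301004.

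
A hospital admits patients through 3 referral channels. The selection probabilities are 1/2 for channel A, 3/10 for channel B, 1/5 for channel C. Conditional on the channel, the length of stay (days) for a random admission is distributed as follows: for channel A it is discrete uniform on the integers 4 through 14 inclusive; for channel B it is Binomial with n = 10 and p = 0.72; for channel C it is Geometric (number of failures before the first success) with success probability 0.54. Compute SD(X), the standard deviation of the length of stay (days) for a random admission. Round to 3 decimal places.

Per component, A: μ=9, E[X²]=91; B: μ=7.2, E[X²]=53.856; C: μ=0.851852, E[X²]=2.30316.
E[X] = 0.5·9 + 0.3·7.2 + 0.2·0.851852 = 6.83037.
E[X²] = 0.5·91 + 0.3·53.856 + 0.2·2.30316 = 62.1174.
Var(X) = E[X²] − (E[X])² = 62.1174 − 46.654 = 15.4635.
SD(X) = √15.4635 = 3.93236.

3.932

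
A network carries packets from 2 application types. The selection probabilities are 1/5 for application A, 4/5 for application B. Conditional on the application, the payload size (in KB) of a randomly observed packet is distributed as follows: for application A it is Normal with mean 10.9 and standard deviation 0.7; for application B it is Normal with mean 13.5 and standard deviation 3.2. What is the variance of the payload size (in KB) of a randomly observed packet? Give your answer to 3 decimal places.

9.372

Per component, A: μ=10.9, E[X²]=119.3; B: μ=13.5, E[X²]=192.49.
E[X] = 0.2·10.9 + 0.8·13.5 = 12.98.
E[X²] = 0.2·119.3 + 0.8·192.49 = 177.852.
Var(X) = E[X²] − (E[X])² = 177.852 − 168.48 = 9.3716.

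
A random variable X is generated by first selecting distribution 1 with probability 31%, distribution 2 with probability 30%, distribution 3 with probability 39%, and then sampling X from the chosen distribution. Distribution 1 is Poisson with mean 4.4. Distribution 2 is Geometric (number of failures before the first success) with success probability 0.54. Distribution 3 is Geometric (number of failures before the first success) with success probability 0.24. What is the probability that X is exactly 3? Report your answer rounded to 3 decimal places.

0.111

Conditional on each component, P(X = 3): 1: 0.174305; 2: 0.0525614; 3: 0.105354.
By total probability, P(X = 3) = 0.31·0.174305 + 0.3·0.0525614 + 0.39·0.105354 = 0.110891.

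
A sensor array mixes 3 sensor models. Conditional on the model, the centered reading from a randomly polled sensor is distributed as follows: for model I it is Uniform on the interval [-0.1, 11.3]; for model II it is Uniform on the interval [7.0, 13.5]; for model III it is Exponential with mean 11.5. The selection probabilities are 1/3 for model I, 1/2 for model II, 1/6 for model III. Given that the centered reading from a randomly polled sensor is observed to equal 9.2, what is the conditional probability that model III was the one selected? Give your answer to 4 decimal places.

0.0578

Likelihoods f(9.2 | ·): I: 0.0877193; II: 0.153846; III: 0.0390721.
Posterior ∝ prior × likelihood. Numerator for III: 0.166667·0.0390721 = 0.00651201.
Normalizing constant: 0.333333·0.0877193 + 0.5·0.153846 + 0.166667·0.0390721 = 0.112675.
P(III | observation) = 0.00651201 / 0.112675 = 0.0577947.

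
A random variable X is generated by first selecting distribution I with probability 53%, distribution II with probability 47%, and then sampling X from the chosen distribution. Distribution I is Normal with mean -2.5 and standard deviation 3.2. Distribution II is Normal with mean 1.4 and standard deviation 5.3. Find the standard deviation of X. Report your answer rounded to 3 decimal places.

Per component, I: μ=-2.5, E[X²]=16.49; II: μ=1.4, E[X²]=30.05.
E[X] = 0.53·-2.5 + 0.47·1.4 = -0.667.
E[X²] = 0.53·16.49 + 0.47·30.05 = 22.8632.
Var(X) = E[X²] − (E[X])² = 22.8632 − 0.444889 = 22.4183.
SD(X) = √22.4183 = 4.7348.

4.735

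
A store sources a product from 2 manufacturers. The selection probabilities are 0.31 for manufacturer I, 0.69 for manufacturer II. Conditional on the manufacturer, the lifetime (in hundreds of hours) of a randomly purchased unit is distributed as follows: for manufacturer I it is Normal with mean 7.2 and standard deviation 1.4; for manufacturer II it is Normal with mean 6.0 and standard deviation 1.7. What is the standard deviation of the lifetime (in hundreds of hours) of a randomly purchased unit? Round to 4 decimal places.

1.7058

Per component, I: μ=7.2, E[X²]=53.8; II: μ=6, E[X²]=38.89.
E[X] = 0.31·7.2 + 0.69·6 = 6.372.
E[X²] = 0.31·53.8 + 0.69·38.89 = 43.5121.
Var(X) = E[X²] − (E[X])² = 43.5121 − 40.6024 = 2.90972.
SD(X) = √2.90972 = 1.70579.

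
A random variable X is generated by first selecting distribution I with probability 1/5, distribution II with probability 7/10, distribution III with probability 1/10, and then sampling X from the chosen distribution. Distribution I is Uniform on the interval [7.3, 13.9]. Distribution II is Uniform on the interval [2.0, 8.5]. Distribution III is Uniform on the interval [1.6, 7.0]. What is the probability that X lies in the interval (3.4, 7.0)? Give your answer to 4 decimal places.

0.4544

Conditional on each component, P(3.4 < X < 7.0): I: 0; II: 0.553846; III: 0.666667.
By total probability, P(3.4 < X < 7.0) = 0.2·0 + 0.7·0.553846 + 0.1·0.666667 = 0.454359.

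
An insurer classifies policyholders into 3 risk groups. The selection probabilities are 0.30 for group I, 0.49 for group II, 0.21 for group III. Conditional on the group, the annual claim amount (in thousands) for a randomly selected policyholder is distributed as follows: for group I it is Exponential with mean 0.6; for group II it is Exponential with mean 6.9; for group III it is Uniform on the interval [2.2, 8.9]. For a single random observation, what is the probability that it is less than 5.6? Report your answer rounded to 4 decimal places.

0.6789

Conditional on each group, P(X < 5.6): I: 0.999912; II: 0.555851; III: 0.507463.
By total probability, P(X < 5.6) = 0.3·0.999912 + 0.49·0.555851 + 0.21·0.507463 = 0.678907.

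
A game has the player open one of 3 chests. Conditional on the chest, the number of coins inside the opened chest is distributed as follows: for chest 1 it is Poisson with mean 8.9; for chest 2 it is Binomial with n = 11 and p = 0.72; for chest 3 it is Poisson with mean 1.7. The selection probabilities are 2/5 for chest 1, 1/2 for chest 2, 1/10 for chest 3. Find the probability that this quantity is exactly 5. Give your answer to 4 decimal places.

Conditional on each chest, P(X = 5): 1: 0.063467; 2: 0.0430777; 3: 0.0216154.
By total probability, P(X = 5) = 0.4·0.063467 + 0.5·0.0430777 + 0.1·0.0216154 = 0.0490872.

0.0491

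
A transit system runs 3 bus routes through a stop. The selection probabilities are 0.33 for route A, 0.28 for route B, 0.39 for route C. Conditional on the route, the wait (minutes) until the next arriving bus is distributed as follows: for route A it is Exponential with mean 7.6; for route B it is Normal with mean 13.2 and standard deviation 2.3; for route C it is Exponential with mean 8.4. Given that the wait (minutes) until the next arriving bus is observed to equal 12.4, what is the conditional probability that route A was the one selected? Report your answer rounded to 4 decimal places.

Likelihoods f(12.4 | ·): A: 0.0257395; B: 0.163272; C: 0.0272032.
Posterior ∝ prior × likelihood. Numerator for A: 0.33·0.0257395 = 0.00849405.
Normalizing constant: 0.33·0.0257395 + 0.28·0.163272 + 0.39·0.0272032 = 0.0648194.
P(A | observation) = 0.00849405 / 0.0648194 = 0.131042.

0.1310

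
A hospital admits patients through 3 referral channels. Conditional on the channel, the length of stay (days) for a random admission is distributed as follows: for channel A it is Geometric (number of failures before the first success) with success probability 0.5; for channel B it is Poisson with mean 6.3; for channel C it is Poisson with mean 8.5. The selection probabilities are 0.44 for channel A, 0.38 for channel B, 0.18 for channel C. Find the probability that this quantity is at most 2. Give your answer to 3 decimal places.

0.406

Conditional on each channel, P(X ≤ 2): A: 0.875; B: 0.0498465; C: 0.00928324.
By total probability, P(X ≤ 2) = 0.44·0.875 + 0.38·0.0498465 + 0.18·0.00928324 = 0.405613.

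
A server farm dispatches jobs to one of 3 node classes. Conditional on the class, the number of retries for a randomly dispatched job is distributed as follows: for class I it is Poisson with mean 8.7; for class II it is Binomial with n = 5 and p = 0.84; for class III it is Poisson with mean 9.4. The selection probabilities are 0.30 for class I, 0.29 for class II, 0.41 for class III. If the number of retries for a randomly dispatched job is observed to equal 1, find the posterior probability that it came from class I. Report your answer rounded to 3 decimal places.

Likelihoods P(X=1 | ·): I: 0.0014493; II: 0.00275251; III: 0.000777606.
Posterior ∝ prior × likelihood. Numerator for I: 0.3·0.0014493 = 0.000434789.
Normalizing constant: 0.3·0.0014493 + 0.29·0.00275251 + 0.41·0.000777606 = 0.00155184.
P(I | observation) = 0.000434789 / 0.00155184 = 0.280177.

0.280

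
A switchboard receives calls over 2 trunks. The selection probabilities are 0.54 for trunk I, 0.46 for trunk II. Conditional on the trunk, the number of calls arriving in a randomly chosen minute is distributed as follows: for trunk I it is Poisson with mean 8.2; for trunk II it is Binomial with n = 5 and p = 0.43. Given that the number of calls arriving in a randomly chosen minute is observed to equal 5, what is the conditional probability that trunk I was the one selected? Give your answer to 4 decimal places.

Likelihoods P(X=5 | ·): I: 0.0848542; II: 0.0147008.
Posterior ∝ prior × likelihood. Numerator for I: 0.54·0.0848542 = 0.0458213.
Normalizing constant: 0.54·0.0848542 + 0.46·0.0147008 = 0.0525836.
P(I | observation) = 0.0458213 / 0.0525836 = 0.871398.

0.8714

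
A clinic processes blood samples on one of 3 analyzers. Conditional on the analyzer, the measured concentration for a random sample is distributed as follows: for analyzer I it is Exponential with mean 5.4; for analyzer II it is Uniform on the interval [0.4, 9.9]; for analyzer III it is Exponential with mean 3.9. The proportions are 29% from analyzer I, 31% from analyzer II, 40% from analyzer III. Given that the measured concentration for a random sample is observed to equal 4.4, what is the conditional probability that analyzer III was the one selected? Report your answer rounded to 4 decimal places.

0.3704

Likelihoods f(4.4 | ·): I: 0.0819854; II: 0.105263; III: 0.0829778.
Posterior ∝ prior × likelihood. Numerator for III: 0.4·0.0829778 = 0.0331911.
Normalizing constant: 0.29·0.0819854 + 0.31·0.105263 + 0.4·0.0829778 = 0.0895985.
P(III | observation) = 0.0331911 / 0.0895985 = 0.370443.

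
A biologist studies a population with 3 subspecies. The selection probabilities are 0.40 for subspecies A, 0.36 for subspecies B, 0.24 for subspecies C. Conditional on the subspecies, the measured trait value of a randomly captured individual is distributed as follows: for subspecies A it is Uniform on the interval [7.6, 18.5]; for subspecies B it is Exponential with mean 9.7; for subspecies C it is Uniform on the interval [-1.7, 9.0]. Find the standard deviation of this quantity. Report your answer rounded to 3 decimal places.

7.306

Per component, A: μ=13.05, E[X²]=180.203; B: μ=9.7, E[X²]=188.18; C: μ=3.65, E[X²]=22.8633.
E[X] = 0.4·13.05 + 0.36·9.7 + 0.24·3.65 = 9.588.
E[X²] = 0.4·180.203 + 0.36·188.18 + 0.24·22.8633 = 145.313.
Var(X) = E[X²] − (E[X])² = 145.313 − 91.9297 = 53.3836.
SD(X) = √53.3836 = 7.30641.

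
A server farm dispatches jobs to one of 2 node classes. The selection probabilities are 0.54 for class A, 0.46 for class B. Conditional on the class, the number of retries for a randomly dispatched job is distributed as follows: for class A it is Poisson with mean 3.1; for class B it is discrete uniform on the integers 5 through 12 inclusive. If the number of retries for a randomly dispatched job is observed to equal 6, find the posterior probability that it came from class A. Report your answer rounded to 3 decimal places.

0.343

Likelihoods P(X=6 | ·): A: 0.0555296; B: 0.125.
Posterior ∝ prior × likelihood. Numerator for A: 0.54·0.0555296 = 0.029986.
Normalizing constant: 0.54·0.0555296 + 0.46·0.125 = 0.087486.
P(A | observation) = 0.029986 / 0.087486 = 0.342752.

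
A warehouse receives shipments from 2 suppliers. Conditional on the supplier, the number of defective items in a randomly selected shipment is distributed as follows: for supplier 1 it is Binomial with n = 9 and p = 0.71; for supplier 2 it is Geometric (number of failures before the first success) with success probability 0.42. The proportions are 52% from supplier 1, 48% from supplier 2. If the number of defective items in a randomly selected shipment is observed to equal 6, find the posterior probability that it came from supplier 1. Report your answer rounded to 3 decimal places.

0.947

Likelihoods P(X=6 | ·): 1: 0.262436; 2: 0.0159889.
Posterior ∝ prior × likelihood. Numerator for 1: 0.52·0.262436 = 0.136467.
Normalizing constant: 0.52·0.262436 + 0.48·0.0159889 = 0.144141.
P(1 | observation) = 0.136467 / 0.144141 = 0.946756.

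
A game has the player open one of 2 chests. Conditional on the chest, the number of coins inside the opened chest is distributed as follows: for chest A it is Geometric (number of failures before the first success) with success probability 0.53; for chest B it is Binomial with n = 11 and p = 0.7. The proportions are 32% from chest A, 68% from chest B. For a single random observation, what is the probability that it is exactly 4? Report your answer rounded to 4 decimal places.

0.0201

Conditional on each chest, P(X = 4): A: 0.0258623; B: 0.0173283.
By total probability, P(X = 4) = 0.32·0.0258623 + 0.68·0.0173283 = 0.0200592.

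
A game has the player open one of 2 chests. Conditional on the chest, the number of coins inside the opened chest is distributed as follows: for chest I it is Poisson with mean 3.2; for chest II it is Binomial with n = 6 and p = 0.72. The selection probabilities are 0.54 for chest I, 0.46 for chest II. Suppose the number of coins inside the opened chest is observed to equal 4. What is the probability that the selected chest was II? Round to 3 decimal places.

0.602

Likelihoods P(X=4 | ·): I: 0.178093; II: 0.316037.
Posterior ∝ prior × likelihood. Numerator for II: 0.46·0.316037 = 0.145377.
Normalizing constant: 0.54·0.178093 + 0.46·0.316037 = 0.241547.
P(II | observation) = 0.145377 / 0.241547 = 0.601857.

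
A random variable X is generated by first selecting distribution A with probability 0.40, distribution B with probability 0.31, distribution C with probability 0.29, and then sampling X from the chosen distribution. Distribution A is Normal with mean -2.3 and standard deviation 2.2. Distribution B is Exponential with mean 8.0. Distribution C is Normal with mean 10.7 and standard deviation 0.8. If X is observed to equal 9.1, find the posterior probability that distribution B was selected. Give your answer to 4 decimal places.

Likelihoods f(9.1 | ·): A: 2.67803e-07; B: 0.0400774; C: 0.0674887.
Posterior ∝ prior × likelihood. Numerator for B: 0.31·0.0400774 = 0.012424.
Normalizing constant: 0.4·2.67803e-07 + 0.31·0.0400774 + 0.29·0.0674887 = 0.0319958.
P(B | observation) = 0.012424 / 0.0319958 = 0.388301.

0.3883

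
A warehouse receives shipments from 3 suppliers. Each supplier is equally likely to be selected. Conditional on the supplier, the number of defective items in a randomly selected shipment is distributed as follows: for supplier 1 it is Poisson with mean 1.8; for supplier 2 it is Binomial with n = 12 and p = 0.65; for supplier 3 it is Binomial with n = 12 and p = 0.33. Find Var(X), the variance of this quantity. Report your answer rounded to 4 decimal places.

Per component, 1: μ=1.8, E[X²]=5.04; 2: μ=7.8, E[X²]=63.57; 3: μ=3.96, E[X²]=18.3348.
E[X] = 0.333333·1.8 + 0.333333·7.8 + 0.333333·3.96 = 4.52.
E[X²] = 0.333333·5.04 + 0.333333·63.57 + 0.333333·18.3348 = 28.9816.
Var(X) = E[X²] − (E[X])² = 28.9816 − 20.4304 = 8.5512.

8.5512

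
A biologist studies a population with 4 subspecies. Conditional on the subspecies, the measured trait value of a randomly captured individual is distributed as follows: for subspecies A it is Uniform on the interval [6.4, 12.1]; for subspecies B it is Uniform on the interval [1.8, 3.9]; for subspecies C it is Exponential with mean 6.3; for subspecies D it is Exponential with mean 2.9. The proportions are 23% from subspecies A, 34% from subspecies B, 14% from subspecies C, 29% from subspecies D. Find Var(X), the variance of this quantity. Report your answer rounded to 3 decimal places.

15.952

Per component, A: μ=9.25, E[X²]=88.27; B: μ=2.85, E[X²]=8.49; C: μ=6.3, E[X²]=79.38; D: μ=2.9, E[X²]=16.82.
E[X] = 0.23·9.25 + 0.34·2.85 + 0.14·6.3 + 0.29·2.9 = 4.8195.
E[X²] = 0.23·88.27 + 0.34·8.49 + 0.14·79.38 + 0.29·16.82 = 39.1797.
Var(X) = E[X²] − (E[X])² = 39.1797 − 23.2276 = 15.9521.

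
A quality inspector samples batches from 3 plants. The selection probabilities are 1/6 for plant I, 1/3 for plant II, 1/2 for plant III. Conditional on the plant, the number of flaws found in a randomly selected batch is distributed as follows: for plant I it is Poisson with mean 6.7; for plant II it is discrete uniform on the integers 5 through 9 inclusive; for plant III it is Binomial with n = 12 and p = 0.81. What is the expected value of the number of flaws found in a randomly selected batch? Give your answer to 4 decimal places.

8.3100

Component means — I: 6.7; II: 7; III: 9.72.
E[X] = 0.166667·6.7 + 0.333333·7 + 0.5·9.72 = 8.31.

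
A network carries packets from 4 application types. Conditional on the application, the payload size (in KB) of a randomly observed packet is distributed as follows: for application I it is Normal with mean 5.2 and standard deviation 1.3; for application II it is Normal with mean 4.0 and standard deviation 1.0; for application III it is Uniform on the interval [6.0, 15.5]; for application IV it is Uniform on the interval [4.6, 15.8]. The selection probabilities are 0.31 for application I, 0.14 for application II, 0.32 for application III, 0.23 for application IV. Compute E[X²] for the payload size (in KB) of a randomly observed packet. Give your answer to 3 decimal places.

77.006

For each component E[X²] = Var + (mean)², giving I: 28.73; II: 17; III: 123.083; IV: 114.493.
Overall E[X²] = 0.31·28.73 + 0.14·17 + 0.32·123.083 + 0.23·114.493 = 77.0064.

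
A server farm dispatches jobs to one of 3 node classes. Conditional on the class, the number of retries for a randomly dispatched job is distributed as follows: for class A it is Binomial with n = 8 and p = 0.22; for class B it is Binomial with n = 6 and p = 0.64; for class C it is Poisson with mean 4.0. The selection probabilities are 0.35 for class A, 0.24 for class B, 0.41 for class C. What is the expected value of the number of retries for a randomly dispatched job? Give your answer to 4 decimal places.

Component means — A: 1.76; B: 3.84; C: 4.
E[X] = 0.35·1.76 + 0.24·3.84 + 0.41·4 = 3.1776.

3.1776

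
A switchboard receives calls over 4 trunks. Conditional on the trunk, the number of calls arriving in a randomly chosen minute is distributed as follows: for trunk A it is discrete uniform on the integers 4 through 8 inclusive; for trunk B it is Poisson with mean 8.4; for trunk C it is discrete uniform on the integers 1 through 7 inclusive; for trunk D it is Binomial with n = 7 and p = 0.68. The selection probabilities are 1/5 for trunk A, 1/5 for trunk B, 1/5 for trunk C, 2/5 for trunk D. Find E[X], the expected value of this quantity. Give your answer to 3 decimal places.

Component means — A: 6; B: 8.4; C: 4; D: 4.76.
E[X] = 0.2·6 + 0.2·8.4 + 0.2·4 + 0.4·4.76 = 5.584.

5.584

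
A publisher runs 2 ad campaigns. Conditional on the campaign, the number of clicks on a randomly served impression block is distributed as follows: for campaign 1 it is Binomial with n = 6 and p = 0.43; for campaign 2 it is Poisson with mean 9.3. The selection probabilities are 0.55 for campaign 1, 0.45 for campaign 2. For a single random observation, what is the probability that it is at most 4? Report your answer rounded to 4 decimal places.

0.5394

Conditional on each campaign, P(X ≤ 4): 1: 0.943402; 2: 0.0456475.
By total probability, P(X ≤ 4) = 0.55·0.943402 + 0.45·0.0456475 = 0.539412.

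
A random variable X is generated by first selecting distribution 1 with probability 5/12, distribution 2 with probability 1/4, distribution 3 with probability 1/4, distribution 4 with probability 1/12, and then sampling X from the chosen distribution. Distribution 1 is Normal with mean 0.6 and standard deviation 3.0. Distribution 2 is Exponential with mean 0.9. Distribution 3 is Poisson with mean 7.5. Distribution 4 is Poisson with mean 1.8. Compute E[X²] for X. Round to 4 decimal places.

20.6625

For each component E[X²] = Var + (mean)², giving 1: 9.36; 2: 1.62; 3: 63.75; 4: 5.04.
Overall E[X²] = 0.416667·9.36 + 0.25·1.62 + 0.25·63.75 + 0.0833333·5.04 = 20.6625.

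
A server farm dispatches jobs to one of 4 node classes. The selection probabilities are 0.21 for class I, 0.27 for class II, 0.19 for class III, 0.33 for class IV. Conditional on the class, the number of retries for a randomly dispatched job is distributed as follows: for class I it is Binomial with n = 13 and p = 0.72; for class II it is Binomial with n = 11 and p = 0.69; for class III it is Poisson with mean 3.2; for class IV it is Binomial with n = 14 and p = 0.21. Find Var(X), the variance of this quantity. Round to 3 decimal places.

10.028

Per component, I: μ=9.36, E[X²]=90.2304; II: μ=7.59, E[X²]=59.961; III: μ=3.2, E[X²]=13.44; IV: μ=2.94, E[X²]=10.9662.
E[X] = 0.21·9.36 + 0.27·7.59 + 0.19·3.2 + 0.33·2.94 = 5.5931.
E[X²] = 0.21·90.2304 + 0.27·59.961 + 0.19·13.44 + 0.33·10.9662 = 41.3103.
Var(X) = E[X²] − (E[X])² = 41.3103 − 31.2828 = 10.0275.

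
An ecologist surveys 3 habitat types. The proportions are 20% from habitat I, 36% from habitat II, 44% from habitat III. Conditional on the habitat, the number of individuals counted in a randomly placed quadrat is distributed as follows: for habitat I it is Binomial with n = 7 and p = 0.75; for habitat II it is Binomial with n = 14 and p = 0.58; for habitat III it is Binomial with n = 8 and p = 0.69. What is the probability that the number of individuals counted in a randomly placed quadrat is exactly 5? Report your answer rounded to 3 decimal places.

Conditional on each habitat, P(X = 5): I: 0.311462; II: 0.0534377; III: 0.260927.
By total probability, P(X = 5) = 0.2·0.311462 + 0.36·0.0534377 + 0.44·0.260927 = 0.196338.

0.196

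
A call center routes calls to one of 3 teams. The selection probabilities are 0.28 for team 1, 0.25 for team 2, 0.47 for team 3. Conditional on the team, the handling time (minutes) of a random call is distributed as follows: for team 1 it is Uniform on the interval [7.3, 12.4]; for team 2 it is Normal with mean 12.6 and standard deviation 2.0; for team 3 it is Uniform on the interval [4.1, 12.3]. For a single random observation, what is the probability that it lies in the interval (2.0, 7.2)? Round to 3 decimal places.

Conditional on each team, P(2.0 < X < 7.2): 1: 0; 2: 0.00346692; 3: 0.378049.
By total probability, P(2.0 < X < 7.2) = 0.28·0 + 0.25·0.00346692 + 0.47·0.378049 = 0.17855.

0.179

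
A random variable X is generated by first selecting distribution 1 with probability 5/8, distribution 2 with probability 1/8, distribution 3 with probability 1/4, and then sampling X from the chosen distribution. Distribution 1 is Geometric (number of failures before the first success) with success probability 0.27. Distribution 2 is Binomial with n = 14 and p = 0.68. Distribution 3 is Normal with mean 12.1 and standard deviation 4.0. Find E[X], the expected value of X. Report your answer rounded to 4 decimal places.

Component means — 1: 2.7037; 2: 9.52; 3: 12.1.
E[X] = 0.625·2.7037 + 0.125·9.52 + 0.25·12.1 = 5.90481.

5.9048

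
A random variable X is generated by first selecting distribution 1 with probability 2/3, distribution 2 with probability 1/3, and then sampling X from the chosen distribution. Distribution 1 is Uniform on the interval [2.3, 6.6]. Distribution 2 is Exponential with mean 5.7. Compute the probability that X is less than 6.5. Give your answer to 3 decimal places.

0.878

Conditional on each component, P(X < 6.5): 1: 0.976744; 2: 0.680293.
By total probability, P(X < 6.5) = 0.666667·0.976744 + 0.333333·0.680293 = 0.877927.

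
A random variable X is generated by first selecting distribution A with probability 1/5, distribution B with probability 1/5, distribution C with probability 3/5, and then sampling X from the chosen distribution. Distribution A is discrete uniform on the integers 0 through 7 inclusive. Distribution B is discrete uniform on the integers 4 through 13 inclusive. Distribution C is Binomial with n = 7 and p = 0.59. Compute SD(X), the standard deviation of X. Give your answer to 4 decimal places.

Per component, A: μ=3.5, E[X²]=17.5; B: μ=8.5, E[X²]=80.5; C: μ=4.13, E[X²]=18.7502.
E[X] = 0.2·3.5 + 0.2·8.5 + 0.6·4.13 = 4.878.
E[X²] = 0.2·17.5 + 0.2·80.5 + 0.6·18.7502 = 30.8501.
Var(X) = E[X²] − (E[X])² = 30.8501 − 23.7949 = 7.05524.
SD(X) = √7.05524 = 2.65617.

2.6562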